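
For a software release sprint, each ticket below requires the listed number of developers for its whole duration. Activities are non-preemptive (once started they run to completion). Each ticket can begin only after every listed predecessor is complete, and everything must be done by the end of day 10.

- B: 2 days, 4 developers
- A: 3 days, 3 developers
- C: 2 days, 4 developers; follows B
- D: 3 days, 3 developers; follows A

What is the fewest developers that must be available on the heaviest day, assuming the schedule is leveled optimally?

4

Early-start (B@1, A@1, C@3, D@4) gives peak 7: d1:7  d2:7  d3:7  d4:7  d5:3  d6:3  d7:0  d8:0  d9:0  d10:0.
Shift A→3, C→6, D→8.
Schedule B@1, A@3, C@6, D@8: d1:4  d2:4  d3:3  d4:3  d5:3  d6:4  d7:4  d8:3  d9:3  d10:3 — peak 4.
Total developer-days = 34 over 10 days ⇒ peak ≥ ⌈34/10⌉ = 4, so 4 is optimal.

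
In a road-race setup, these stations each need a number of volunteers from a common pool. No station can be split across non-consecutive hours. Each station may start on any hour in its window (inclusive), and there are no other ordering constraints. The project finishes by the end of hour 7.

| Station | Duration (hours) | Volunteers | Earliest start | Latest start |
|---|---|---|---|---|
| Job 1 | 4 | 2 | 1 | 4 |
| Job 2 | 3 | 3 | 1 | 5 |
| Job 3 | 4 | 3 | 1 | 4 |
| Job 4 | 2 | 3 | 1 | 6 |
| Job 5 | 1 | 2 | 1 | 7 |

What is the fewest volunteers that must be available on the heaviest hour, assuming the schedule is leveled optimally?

Early-start (Job 1@1, Job 2@1, Job 3@1, Job 4@1, Job 5@1) gives peak 13: h1:13  h2:11  h3:8  h4:5  h5:0  h6:0  h7:0.
Shift Job 3→4, Job 4→5, Job 5→7.
Schedule Job 1@1, Job 2@1, Job 3@4, Job 4@5, Job 5@7: h1:5  h2:5  h3:5  h4:5  h5:6  h6:6  h7:5 — peak 6.
Total volunteer-hours = 37 over 7 hours ⇒ peak ≥ ⌈37/7⌉ = 6, so 6 is optimal.

6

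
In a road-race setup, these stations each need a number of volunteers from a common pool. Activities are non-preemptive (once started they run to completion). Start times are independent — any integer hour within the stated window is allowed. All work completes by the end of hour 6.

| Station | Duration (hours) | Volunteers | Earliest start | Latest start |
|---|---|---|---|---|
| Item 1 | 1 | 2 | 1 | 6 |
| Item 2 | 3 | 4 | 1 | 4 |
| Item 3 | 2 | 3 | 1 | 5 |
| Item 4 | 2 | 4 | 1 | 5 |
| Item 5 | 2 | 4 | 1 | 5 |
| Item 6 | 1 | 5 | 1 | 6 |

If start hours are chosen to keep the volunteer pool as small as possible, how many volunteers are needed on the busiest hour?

8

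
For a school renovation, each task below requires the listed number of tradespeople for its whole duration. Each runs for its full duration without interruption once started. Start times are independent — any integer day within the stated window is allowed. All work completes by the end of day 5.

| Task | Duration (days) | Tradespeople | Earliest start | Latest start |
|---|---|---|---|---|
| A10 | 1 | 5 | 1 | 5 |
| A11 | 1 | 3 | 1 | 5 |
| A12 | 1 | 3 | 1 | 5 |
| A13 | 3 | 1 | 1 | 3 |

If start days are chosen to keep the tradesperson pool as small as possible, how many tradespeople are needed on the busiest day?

5

Early-start (A10@1, A11@1, A12@1, A13@1) gives peak 12: d1:12  d2:1  d3:1  d4:0  d5:0.
Shift A11→2, A12→3, A13→2.
Schedule A10@1, A11@2, A12@3, A13@2: d1:5  d2:4  d3:4  d4:1  d5:0 — peak 5.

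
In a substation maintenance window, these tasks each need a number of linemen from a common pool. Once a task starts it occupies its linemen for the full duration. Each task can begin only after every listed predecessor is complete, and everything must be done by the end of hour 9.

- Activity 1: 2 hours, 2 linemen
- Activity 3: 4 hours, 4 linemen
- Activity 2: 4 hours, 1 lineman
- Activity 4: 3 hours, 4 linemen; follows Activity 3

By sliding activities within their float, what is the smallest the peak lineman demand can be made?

Early-start (Activity 1@1, Activity 3@1, Activity 2@1, Activity 4@5) gives peak 7: h1:7  h2:7  h3:5  h4:5  h5:4  h6:4  h7:4  h8:0  h9:0.
Shift Activity 3→3, Activity 4→7.
Schedule Activity 1@1, Activity 3@3, Activity 2@1, Activity 4@7: h1:3  h2:3  h3:5  h4:5  h5:4  h6:4  h7:4  h8:4  h9:4 — peak 5.

5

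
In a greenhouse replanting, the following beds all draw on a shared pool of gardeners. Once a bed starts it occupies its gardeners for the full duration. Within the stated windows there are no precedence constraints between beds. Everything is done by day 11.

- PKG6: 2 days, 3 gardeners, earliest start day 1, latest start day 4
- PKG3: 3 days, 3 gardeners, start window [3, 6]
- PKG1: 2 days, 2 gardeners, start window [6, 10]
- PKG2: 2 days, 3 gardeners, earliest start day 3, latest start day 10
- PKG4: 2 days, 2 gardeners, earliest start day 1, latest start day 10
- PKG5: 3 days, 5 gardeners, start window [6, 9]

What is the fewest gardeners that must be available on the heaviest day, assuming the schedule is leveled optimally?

5

Early-start (PKG6@1, PKG3@3, PKG1@6, PKG2@3, PKG4@1, PKG5@6) gives peak 7: d1:5  d2:5  d3:6  d4:6  d5:3  d6:7  d7:7  d8:5  d9:0  d10:0  d11:0.
Shift PKG2→6, PKG5→8.
Schedule PKG6@1, PKG3@3, PKG1@6, PKG2@6, PKG4@1, PKG5@8: d1:5  d2:5  d3:3  d4:3  d5:3  d6:5  d7:5  d8:5  d9:5  d10:5  d11:0 — peak 5.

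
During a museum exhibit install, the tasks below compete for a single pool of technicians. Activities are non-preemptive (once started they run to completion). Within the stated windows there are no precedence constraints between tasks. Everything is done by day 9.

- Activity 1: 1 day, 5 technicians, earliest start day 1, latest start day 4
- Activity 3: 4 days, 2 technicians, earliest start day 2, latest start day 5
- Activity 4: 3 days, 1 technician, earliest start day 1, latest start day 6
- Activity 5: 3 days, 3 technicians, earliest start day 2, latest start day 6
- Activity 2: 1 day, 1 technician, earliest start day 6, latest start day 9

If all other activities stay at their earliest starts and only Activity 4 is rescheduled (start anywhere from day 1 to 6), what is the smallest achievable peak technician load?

Activity 4@1: d1:6  d2:6  d3:6  d4:5  d5:2  d6:1  d7:0  d8:0  d9:0 → peak 6
Activity 4@2: d1:5  d2:6  d3:6  d4:6  d5:2  d6:1  d7:0  d8:0  d9:0 → peak 6
Activity 4@3: d1:5  d2:5  d3:6  d4:6  d5:3  d6:1  d7:0  d8:0  d9:0 → peak 6
Activity 4@4: d1:5  d2:5  d3:5  d4:6  d5:3  d6:2  d7:0  d8:0  d9:0 → peak 6
Activity 4@5: d1:5  d2:5  d3:5  d4:5  d5:3  d6:2  d7:1  d8:0  d9:0 → peak 5
Activity 4@6: d1:5  d2:5  d3:5  d4:5  d5:2  d6:2  d7:1  d8:1  d9:0 → peak 5
Best is Activity 4@5, peak 5.

5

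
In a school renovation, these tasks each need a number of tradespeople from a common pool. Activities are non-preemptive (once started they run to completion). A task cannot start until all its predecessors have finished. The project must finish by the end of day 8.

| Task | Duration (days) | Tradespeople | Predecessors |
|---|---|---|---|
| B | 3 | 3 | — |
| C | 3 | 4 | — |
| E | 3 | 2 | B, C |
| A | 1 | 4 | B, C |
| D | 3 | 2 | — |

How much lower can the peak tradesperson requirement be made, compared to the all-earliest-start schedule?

Early-start peak: d1:9  d2:9  d3:9  d4:6  d5:2  d6:2  d7:0  d8:0 ⇒ 9.
Leveled (B@1, C@1, E@4, A@4, D@5): d1:7  d2:7  d3:7  d4:6  d5:4  d6:4  d7:2  d8:0 ⇒ 7.
Reduction 9 − 7 = 2.

2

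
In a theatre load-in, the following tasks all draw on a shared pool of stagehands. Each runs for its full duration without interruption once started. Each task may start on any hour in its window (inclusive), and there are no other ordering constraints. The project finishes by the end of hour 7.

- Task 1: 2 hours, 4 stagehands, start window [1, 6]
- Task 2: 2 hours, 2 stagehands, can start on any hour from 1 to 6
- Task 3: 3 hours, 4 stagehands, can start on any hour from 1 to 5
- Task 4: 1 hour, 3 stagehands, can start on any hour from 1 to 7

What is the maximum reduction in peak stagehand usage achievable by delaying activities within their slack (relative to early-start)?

8

Early-start peak: h1:13  h2:10  h3:4  h4:0  h5:0  h6:0  h7:0 ⇒ 13.
Leveled (Task 1@1, Task 2@3, Task 3@5, Task 4@3): h1:4  h2:4  h3:5  h4:2  h5:4  h6:4  h7:4 ⇒ 5.
Reduction 13 − 5 = 8.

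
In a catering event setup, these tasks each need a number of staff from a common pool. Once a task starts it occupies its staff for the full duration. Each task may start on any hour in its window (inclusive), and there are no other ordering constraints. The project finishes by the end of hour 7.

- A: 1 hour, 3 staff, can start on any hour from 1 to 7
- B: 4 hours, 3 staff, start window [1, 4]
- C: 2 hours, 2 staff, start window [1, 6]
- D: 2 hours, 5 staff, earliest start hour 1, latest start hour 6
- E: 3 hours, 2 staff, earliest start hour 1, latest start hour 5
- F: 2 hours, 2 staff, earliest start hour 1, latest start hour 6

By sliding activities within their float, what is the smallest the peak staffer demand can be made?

Early-start (A@1, B@1, C@1, D@1, E@1, F@1) gives peak 17: h1:17  h2:14  h3:5  h4:3  h5:0  h6:0  h7:0.
Shift C→2, D→5, E→2, F→4.
Schedule A@1, B@1, C@2, D@5, E@2, F@4: h1:6  h2:7  h3:7  h4:7  h5:7  h6:5  h7:0 — peak 7.

7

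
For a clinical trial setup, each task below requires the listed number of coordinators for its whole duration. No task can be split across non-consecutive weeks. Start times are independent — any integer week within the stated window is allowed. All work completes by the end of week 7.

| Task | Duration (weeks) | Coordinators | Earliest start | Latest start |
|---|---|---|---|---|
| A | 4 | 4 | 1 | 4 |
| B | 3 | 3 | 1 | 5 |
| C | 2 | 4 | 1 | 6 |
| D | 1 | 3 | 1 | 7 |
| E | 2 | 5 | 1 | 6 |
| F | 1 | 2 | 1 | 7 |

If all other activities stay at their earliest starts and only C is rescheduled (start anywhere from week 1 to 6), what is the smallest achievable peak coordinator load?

C@1: w1:21  w2:16  w3:7  w4:4  w5:0  w6:0  w7:0 → peak 21
C@2: w1:17  w2:16  w3:11  w4:4  w5:0  w6:0  w7:0 → peak 17
C@3: w1:17  w2:12  w3:11  w4:8  w5:0  w6:0  w7:0 → peak 17
C@4: w1:17  w2:12  w3:7  w4:8  w5:4  w6:0  w7:0 → peak 17
C@5: w1:17  w2:12  w3:7  w4:4  w5:4  w6:4  w7:0 → peak 17
C@6: w1:17  w2:12  w3:7  w4:4  w5:0  w6:4  w7:4 → peak 17
Best is C@2, peak 17.

17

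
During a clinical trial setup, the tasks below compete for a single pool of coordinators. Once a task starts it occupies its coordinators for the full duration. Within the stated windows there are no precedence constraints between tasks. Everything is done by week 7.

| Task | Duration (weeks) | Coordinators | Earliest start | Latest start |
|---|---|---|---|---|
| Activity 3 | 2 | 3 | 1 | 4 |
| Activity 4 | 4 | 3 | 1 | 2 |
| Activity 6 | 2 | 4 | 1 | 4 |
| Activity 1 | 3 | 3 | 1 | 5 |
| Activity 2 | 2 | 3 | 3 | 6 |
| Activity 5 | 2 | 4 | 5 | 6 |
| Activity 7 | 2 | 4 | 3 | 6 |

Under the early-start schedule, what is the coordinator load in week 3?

13

At early start, week 3 has: Activity 4, Activity 1, Activity 2, Activity 7.
Demand: 3 + 3 + 3 + 4 = 13.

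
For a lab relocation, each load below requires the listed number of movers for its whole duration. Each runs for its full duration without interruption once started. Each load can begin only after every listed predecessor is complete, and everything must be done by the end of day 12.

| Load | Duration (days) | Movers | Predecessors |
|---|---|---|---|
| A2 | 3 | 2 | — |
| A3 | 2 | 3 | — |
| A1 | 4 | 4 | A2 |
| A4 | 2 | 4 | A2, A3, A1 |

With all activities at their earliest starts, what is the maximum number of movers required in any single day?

5

Early-start schedule: A2@1, A3@1, A1@4, A4@8.
Load per day: day 1: 5, day 2: 5, day 3: 2, day 4: 4, day 5: 4, day 6: 4, day 7: 4, day 8: 4, day 9: 4, day 10: 0, day 11: 0, day 12: 0.
Peak is 5.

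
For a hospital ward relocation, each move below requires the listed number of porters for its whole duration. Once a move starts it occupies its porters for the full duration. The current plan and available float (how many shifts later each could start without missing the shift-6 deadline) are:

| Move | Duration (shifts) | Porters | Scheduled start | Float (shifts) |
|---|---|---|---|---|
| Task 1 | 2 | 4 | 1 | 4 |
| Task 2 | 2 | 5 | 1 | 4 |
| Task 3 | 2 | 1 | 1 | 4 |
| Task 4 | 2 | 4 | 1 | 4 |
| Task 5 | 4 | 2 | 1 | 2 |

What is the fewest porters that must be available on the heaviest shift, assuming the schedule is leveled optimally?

Early-start (Task 1@1, Task 2@1, Task 3@1, Task 4@1, Task 5@1) gives peak 16: s1:16  s2:16  s3:2  s4:2  s5:0  s6:0.
Shift Task 2→5, Task 3→5, Task 4→3.
Schedule Task 1@1, Task 2@5, Task 3@5, Task 4@3, Task 5@1: s1:6  s2:6  s3:6  s4:6  s5:6  s6:6 — peak 6.
Total porter-shifts = 36 over 6 shifts ⇒ peak ≥ ⌈36/6⌉ = 6, so 6 is optimal.

6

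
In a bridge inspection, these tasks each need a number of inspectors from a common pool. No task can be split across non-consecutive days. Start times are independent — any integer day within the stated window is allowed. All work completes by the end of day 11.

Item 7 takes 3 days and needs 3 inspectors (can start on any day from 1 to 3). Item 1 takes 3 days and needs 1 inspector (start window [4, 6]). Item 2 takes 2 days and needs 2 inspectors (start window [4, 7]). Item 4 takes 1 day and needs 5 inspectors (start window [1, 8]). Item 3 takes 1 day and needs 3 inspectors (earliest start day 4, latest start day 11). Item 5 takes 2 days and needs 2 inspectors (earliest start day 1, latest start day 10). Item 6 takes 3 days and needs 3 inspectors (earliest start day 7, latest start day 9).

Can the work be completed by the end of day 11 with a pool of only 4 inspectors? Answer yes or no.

no

The minimum achievable peak is 5; 4 < 5, so no feasible schedule stays within the cap.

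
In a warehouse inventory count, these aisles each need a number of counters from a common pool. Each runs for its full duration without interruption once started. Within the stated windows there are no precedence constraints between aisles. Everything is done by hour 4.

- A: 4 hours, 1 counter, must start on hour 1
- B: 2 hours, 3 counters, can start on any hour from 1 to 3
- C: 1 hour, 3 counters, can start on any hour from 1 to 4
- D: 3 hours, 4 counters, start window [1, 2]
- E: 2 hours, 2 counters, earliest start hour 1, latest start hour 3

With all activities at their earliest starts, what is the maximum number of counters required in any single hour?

13

Early-start schedule: A@1, B@1, C@1, D@1, E@1.
Load per hour: hour 1: 13, hour 2: 10, hour 3: 5, hour 4: 1.
Peak is 13.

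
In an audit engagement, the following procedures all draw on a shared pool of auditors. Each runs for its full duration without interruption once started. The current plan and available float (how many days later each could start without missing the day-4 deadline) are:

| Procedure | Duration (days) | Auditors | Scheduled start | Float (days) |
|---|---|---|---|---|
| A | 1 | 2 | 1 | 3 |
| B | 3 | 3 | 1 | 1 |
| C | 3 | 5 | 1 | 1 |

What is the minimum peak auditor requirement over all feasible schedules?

8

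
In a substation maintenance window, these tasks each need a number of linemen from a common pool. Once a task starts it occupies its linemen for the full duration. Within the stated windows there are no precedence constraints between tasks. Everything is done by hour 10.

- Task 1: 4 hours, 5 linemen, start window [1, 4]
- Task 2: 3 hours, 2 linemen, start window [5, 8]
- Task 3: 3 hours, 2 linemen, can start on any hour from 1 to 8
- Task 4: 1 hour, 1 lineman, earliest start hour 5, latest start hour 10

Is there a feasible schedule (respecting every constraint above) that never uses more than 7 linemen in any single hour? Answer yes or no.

Schedule Task 1@1, Task 2@5, Task 3@5, Task 4@5: h1:5  h2:5  h3:5  h4:5  h5:5  h6:4  h7:4  h8:0  h9:0  h10:0 — peak 5 ≤ 7.

yes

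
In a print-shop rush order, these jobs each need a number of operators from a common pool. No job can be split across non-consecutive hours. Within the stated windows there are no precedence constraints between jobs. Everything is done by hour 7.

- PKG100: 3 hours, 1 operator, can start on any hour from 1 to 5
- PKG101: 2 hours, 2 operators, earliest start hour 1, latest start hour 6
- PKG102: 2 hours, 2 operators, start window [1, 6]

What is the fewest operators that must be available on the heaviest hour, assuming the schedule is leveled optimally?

2

Early-start (PKG100@1, PKG101@1, PKG102@1) gives peak 5: h1:5  h2:5  h3:1  h4:0  h5:0  h6:0  h7:0.
Shift PKG101→4, PKG102→6.
Schedule PKG100@1, PKG101@4, PKG102@6: h1:1  h2:1  h3:1  h4:2  h5:2  h6:2  h7:2 — peak 2.
Total operator-hours = 11 over 7 hours ⇒ peak ≥ ⌈11/7⌉ = 2, so 2 is optimal.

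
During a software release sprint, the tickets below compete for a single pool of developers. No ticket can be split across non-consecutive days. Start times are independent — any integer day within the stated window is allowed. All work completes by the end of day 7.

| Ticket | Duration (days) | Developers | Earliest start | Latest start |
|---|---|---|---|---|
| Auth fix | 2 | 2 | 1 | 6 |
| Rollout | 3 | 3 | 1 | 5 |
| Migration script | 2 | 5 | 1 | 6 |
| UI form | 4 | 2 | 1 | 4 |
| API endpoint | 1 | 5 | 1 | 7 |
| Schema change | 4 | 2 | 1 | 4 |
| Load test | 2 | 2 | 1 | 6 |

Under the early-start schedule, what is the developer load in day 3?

7

At early start, day 3 has: Rollout, UI form, Schema change.
Demand: 3 + 2 + 2 = 7.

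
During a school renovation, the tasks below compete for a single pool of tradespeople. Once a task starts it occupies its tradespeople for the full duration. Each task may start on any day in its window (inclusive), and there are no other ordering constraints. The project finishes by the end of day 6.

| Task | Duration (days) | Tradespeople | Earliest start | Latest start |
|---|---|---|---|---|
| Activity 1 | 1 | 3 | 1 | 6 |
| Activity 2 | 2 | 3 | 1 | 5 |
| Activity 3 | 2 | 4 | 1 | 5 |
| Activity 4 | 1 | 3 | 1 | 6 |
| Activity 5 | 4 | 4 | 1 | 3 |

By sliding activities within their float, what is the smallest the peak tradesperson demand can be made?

Early-start (Activity 1@1, Activity 2@1, Activity 3@1, Activity 4@1, Activity 5@1) gives peak 17: d1:17  d2:11  d3:4  d4:4  d5:0  d6:0.
Shift Activity 2→2, Activity 4→4, Activity 5→3.
Schedule Activity 1@1, Activity 2@2, Activity 3@1, Activity 4@4, Activity 5@3: d1:7  d2:7  d3:7  d4:7  d5:4  d6:4 — peak 7.

7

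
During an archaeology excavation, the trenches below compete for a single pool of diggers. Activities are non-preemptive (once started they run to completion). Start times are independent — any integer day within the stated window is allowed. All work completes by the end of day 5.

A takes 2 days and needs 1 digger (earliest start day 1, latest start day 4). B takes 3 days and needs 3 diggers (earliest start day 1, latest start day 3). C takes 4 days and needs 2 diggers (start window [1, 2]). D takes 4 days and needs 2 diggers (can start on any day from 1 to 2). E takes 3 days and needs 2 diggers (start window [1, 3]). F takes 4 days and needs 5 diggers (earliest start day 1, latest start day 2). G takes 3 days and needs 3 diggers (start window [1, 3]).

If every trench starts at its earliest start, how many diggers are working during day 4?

At early start, day 4 has: C, D, F.
Demand: 2 + 2 + 5 = 9.

9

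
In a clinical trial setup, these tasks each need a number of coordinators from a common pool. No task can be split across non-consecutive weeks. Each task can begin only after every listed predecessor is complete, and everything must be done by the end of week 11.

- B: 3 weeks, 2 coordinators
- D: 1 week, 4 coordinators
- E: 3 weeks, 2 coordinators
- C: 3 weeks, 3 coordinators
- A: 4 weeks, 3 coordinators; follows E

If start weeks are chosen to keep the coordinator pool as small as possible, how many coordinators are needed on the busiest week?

4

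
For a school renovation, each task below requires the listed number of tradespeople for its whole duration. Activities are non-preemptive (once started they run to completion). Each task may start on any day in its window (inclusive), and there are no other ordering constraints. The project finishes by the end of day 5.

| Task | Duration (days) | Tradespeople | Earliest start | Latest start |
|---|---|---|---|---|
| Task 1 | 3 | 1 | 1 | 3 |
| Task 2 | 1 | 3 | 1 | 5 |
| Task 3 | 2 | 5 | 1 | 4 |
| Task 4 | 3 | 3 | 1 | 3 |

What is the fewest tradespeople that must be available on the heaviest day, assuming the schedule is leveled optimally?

6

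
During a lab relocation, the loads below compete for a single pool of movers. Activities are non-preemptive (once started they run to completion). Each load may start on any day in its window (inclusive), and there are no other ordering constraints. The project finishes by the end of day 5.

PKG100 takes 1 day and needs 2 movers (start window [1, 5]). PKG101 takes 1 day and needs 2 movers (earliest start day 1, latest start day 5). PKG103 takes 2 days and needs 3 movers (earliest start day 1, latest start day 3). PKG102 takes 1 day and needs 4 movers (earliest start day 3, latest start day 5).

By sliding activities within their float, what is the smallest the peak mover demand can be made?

4

Early-start (PKG100@1, PKG101@1, PKG103@1, PKG102@3) gives peak 7: d1:7  d2:3  d3:4  d4:0  d5:0.
Shift PKG103→2, PKG102→4.
Schedule PKG100@1, PKG101@1, PKG103@2, PKG102@4: d1:4  d2:3  d3:3  d4:4  d5:0 — peak 4.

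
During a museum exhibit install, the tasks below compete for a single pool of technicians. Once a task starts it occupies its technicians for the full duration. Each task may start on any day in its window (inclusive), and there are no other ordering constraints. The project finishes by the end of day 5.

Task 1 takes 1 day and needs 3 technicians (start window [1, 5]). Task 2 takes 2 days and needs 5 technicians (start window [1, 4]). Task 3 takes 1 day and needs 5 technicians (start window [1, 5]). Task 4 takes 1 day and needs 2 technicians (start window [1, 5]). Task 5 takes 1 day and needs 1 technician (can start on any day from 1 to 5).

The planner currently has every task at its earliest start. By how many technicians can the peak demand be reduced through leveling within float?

11

Early-start peak: d1:16  d2:5  d3:0  d4:0  d5:0 ⇒ 16.
Leveled (Task 1@1, Task 2@2, Task 3@4, Task 4@1, Task 5@5): d1:5  d2:5  d3:5  d4:5  d5:1 ⇒ 5.
Reduction 16 − 5 = 11.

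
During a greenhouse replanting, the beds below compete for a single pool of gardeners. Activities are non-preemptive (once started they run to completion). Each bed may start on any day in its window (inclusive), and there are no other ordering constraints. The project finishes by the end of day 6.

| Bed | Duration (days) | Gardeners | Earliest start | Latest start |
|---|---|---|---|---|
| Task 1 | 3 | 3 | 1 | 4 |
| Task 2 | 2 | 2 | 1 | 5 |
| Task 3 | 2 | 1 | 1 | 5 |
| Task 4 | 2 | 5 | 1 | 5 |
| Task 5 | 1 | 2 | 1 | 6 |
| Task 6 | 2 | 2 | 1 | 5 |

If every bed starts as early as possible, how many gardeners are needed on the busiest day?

15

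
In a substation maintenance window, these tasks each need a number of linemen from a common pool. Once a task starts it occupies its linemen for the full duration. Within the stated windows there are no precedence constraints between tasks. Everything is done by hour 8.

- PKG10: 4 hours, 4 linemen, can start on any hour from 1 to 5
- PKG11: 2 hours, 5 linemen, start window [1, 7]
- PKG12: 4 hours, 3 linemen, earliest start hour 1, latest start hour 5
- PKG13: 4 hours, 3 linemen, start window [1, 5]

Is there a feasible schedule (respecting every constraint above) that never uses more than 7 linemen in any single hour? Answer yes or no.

no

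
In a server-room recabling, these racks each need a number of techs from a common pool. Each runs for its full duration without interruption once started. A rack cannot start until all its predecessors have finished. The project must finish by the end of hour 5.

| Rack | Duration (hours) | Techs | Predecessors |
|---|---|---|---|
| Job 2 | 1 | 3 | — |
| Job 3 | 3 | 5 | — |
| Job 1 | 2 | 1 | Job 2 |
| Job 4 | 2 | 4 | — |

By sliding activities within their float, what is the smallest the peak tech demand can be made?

Early-start (Job 2@1, Job 3@1, Job 1@2, Job 4@1) gives peak 12: h1:12  h2:10  h3:6  h4:0  h5:0.
Shift Job 3→3.
Schedule Job 2@1, Job 3@3, Job 1@2, Job 4@1: h1:7  h2:5  h3:6  h4:5  h5:5 — peak 7.

7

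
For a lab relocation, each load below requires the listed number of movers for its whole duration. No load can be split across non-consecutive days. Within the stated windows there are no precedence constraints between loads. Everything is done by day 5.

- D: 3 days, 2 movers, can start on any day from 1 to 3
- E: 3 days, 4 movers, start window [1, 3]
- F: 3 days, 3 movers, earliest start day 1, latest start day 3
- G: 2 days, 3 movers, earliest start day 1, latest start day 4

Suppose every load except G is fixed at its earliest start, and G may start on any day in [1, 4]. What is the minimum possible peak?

G@1: d1:12  d2:12  d3:9  d4:0  d5:0 → peak 12
G@2: d1:9  d2:12  d3:12  d4:0  d5:0 → peak 12
G@3: d1:9  d2:9  d3:12  d4:3  d5:0 → peak 12
G@4: d1:9  d2:9  d3:9  d4:3  d5:3 → peak 9
Best is G@4, peak 9.

9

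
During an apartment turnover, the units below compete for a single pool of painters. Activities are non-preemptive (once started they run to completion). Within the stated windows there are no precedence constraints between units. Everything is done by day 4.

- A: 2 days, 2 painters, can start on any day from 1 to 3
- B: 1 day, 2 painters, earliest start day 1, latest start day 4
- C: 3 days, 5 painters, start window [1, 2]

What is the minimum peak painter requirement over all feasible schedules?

7

Early-start (A@1, B@1, C@1) gives peak 9: d1:9  d2:7  d3:5  d4:0.
Shift C→2.
Schedule A@1, B@1, C@2: d1:4  d2:7  d3:5  d4:5 — peak 7.
No arrangement of the 24 feasible schedules does better.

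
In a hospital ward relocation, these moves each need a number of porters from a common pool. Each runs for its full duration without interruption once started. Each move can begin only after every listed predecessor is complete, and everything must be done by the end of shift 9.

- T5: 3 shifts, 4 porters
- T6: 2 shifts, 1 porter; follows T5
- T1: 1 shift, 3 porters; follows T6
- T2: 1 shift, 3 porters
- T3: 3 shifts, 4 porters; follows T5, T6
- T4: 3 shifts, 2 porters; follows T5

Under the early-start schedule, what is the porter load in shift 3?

At early start, shift 3 has: T5.
Demand: 4 = 4.

4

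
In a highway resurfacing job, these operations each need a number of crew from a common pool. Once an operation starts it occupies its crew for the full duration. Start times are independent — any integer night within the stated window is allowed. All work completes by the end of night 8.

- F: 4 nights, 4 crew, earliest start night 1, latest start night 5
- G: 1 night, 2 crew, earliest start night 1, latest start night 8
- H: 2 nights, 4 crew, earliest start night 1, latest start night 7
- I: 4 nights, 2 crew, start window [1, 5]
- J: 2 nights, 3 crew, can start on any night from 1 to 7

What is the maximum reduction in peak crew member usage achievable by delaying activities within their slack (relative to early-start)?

Early-start peak: n1:15  n2:13  n3:6  n4:6  n5:0  n6:0  n7:0  n8:0 ⇒ 15.
Leveled (F@1, G@1, H@5, I@2, J@7): n1:6  n2:6  n3:6  n4:6  n5:6  n6:4  n7:3  n8:3 ⇒ 6.
Reduction 15 − 6 = 9.

9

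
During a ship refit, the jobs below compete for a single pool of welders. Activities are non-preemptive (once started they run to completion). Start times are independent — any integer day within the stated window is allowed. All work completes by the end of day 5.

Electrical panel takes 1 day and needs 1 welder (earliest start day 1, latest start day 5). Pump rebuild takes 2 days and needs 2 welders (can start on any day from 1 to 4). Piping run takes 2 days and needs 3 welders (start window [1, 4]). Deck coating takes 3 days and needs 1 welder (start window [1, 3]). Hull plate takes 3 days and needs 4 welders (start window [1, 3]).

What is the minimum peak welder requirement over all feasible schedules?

Early-start (Electrical panel@1, Pump rebuild@1, Piping run@1, Deck coating@1, Hull plate@1) gives peak 11: d1:11  d2:10  d3:5  d4:0  d5:0.
Shift Deck coating→2, Hull plate→3.
Schedule Electrical panel@1, Pump rebuild@1, Piping run@1, Deck coating@2, Hull plate@3: d1:6  d2:6  d3:5  d4:5  d5:4 — peak 6.
Total welder-days = 26 over 5 days ⇒ peak ≥ ⌈26/5⌉ = 6, so 6 is optimal.

6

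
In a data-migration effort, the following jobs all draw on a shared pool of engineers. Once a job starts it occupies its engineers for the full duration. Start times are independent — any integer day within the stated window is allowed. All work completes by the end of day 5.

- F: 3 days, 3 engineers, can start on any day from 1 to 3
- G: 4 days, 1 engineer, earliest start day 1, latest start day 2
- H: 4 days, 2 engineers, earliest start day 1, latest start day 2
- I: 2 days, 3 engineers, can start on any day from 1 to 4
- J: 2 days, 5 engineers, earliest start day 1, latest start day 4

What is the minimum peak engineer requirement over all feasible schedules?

Early-start (F@1, G@1, H@1, I@1, J@1) gives peak 14: d1:14  d2:14  d3:6  d4:3  d5:0.
Shift J→4.
Schedule F@1, G@1, H@1, I@1, J@4: d1:9  d2:9  d3:6  d4:8  d5:5 — peak 9.

9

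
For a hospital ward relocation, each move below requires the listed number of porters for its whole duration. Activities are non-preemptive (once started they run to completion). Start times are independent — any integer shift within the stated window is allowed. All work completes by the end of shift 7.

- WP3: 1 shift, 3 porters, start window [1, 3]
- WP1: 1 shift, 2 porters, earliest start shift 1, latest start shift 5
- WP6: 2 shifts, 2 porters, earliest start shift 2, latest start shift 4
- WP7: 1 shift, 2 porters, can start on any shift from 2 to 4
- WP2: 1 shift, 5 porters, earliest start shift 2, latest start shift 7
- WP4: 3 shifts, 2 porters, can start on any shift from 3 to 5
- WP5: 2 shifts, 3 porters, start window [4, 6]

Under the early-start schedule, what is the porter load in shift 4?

5

At early start, shift 4 has: WP4, WP5.
Demand: 2 + 3 = 5.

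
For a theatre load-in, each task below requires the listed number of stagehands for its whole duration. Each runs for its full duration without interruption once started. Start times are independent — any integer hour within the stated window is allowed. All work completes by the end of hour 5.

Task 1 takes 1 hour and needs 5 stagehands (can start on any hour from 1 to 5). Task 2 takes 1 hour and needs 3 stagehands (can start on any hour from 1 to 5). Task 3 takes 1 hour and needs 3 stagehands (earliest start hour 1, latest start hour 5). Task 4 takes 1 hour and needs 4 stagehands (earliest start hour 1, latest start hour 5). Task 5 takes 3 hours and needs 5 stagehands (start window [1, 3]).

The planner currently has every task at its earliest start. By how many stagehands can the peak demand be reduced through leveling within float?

Early-start peak: h1:20  h2:5  h3:5  h4:0  h5:0 ⇒ 20.
Leveled (Task 1@1, Task 2@1, Task 3@2, Task 4@2, Task 5@3): h1:8  h2:7  h3:5  h4:5  h5:5 ⇒ 8.
Reduction 20 − 8 = 12.

12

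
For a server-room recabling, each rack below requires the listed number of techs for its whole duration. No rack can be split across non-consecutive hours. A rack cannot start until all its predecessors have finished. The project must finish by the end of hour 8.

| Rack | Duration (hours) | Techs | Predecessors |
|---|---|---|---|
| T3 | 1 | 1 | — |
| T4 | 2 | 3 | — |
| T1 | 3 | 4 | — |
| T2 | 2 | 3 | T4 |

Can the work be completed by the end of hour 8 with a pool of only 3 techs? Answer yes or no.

Total tech-hours = 25; over 8 hours the average is 25/8 > 3, so some hour must exceed 3.

no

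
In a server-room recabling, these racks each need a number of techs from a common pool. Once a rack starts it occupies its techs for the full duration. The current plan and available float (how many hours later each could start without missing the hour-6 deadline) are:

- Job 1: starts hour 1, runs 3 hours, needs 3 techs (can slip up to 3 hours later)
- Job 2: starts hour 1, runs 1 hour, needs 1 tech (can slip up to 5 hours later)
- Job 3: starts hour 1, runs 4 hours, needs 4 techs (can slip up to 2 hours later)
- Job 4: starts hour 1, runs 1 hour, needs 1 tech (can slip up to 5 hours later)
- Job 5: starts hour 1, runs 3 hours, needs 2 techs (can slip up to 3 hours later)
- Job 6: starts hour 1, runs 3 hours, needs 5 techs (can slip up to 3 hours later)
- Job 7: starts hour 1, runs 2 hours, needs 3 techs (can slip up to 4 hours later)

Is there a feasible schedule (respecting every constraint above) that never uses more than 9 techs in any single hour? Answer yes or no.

Schedule Job 1@1, Job 2@1, Job 3@3, Job 4@2, Job 5@1, Job 6@4, Job 7@1: h1:9  h2:9  h3:9  h4:9  h5:9  h6:9 — peak 9 ≤ 9.

yes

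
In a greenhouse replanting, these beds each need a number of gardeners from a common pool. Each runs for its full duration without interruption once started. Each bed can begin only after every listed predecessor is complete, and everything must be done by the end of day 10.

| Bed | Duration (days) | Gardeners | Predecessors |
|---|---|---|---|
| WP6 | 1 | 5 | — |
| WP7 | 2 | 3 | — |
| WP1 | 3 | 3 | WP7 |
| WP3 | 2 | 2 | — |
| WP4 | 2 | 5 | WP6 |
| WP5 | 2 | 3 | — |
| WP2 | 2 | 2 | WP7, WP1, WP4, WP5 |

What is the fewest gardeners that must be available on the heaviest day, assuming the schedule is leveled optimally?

Early-start (WP6@1, WP7@1, WP1@3, WP3@1, WP4@2, WP5@1, WP2@6) gives peak 13: d1:13  d2:13  d3:8  d4:3  d5:3  d6:2  d7:2  d8:0  d9:0  d10:0.
Shift WP7→2, WP1→4, WP3→2, WP4→7, WP5→4, WP2→9.
Schedule WP6@1, WP7@2, WP1@4, WP3@2, WP4@7, WP5@4, WP2@9: d1:5  d2:5  d3:5  d4:6  d5:6  d6:3  d7:5  d8:5  d9:2  d10:2 — peak 6.

6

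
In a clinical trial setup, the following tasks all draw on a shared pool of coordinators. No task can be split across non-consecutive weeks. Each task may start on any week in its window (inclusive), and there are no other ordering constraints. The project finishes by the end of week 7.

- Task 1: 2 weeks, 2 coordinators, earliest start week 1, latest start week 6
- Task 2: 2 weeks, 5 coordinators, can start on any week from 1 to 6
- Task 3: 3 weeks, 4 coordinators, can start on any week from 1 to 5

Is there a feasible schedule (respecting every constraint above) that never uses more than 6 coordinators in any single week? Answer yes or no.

yes

Schedule Task 1@1, Task 2@3, Task 3@5: w1:2  w2:2  w3:5  w4:5  w5:4  w6:4  w7:4 — peak 5 ≤ 6.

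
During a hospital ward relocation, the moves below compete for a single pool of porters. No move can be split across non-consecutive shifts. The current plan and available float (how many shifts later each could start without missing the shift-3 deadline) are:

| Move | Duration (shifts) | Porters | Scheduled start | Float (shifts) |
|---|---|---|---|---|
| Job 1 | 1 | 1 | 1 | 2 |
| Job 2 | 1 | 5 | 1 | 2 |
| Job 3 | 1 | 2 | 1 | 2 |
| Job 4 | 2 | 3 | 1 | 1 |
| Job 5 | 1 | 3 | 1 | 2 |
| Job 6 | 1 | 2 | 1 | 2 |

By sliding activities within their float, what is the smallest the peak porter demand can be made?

Early-start (Job 1@1, Job 2@1, Job 3@1, Job 4@1, Job 5@1, Job 6@1) gives peak 16: s1:16  s2:3  s3:0.
Shift Job 3→2, Job 4→2, Job 5→3, Job 6→2.
Schedule Job 1@1, Job 2@1, Job 3@2, Job 4@2, Job 5@3, Job 6@2: s1:6  s2:7  s3:6 — peak 7.
Total porter-shifts = 19 over 3 shifts ⇒ peak ≥ ⌈19/3⌉ = 7, so 7 is optimal.

7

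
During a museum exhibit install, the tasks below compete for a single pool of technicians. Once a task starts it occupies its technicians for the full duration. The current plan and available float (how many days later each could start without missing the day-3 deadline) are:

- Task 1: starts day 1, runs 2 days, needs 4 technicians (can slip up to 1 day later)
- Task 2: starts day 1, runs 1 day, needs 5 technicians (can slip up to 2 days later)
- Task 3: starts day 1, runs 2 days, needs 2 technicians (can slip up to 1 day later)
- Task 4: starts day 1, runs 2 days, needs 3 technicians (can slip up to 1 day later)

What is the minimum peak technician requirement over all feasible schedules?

Early-start (Task 1@1, Task 2@1, Task 3@1, Task 4@1) gives peak 14: d1:14  d2:9  d3:0.
Shift Task 3→2, Task 4→2.
Schedule Task 1@1, Task 2@1, Task 3@2, Task 4@2: d1:9  d2:9  d3:5 — peak 9.
No arrangement of the 24 feasible schedules does better.

9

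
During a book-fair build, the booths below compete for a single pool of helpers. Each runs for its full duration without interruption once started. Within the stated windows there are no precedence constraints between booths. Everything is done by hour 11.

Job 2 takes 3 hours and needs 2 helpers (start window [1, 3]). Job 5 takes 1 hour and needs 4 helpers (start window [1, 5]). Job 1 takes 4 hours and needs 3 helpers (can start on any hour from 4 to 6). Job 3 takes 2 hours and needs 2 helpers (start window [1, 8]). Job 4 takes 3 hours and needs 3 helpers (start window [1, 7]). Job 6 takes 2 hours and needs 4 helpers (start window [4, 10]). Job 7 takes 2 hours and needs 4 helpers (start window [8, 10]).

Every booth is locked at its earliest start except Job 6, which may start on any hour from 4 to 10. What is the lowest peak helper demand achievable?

11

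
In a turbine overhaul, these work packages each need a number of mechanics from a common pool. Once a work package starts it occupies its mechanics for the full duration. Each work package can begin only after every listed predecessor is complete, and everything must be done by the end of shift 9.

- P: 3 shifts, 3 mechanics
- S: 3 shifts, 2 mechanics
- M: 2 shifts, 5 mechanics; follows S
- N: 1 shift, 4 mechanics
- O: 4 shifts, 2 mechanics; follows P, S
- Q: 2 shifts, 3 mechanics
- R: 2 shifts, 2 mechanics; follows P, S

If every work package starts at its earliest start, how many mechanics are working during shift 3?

5

At early start, shift 3 has: P, S.
Demand: 3 + 2 = 5.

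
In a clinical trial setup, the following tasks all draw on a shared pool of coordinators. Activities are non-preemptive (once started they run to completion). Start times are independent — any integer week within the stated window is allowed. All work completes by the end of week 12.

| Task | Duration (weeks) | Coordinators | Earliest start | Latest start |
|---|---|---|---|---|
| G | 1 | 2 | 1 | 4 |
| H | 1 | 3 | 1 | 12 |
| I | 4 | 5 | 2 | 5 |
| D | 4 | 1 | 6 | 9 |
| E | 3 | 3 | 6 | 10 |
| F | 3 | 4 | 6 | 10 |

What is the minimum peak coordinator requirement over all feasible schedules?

5

Early-start (G@1, H@1, I@2, D@6, E@6, F@6) gives peak 8: w1:5  w2:5  w3:5  w4:5  w5:5  w6:8  w7:8  w8:8  w9:1  w10:0  w11:0  w12:0.
Shift F→9.
Schedule G@1, H@1, I@2, D@6, E@6, F@9: w1:5  w2:5  w3:5  w4:5  w5:5  w6:4  w7:4  w8:4  w9:5  w10:4  w11:4  w12:0 — peak 5.
Total coordinator-weeks = 50 over 12 weeks ⇒ peak ≥ ⌈50/12⌉ = 5, so 5 is optimal.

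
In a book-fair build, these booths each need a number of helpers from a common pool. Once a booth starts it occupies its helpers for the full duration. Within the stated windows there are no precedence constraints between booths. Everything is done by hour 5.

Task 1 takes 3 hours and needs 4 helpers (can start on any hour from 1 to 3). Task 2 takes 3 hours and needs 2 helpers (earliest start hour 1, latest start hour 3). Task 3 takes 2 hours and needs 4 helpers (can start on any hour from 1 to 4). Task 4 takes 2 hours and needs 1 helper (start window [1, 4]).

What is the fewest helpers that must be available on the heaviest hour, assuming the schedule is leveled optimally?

6

Early-start (Task 1@1, Task 2@1, Task 3@1, Task 4@1) gives peak 11: h1:11  h2:11  h3:6  h4:0  h5:0.
Shift Task 3→4, Task 4→4.
Schedule Task 1@1, Task 2@1, Task 3@4, Task 4@4: h1:6  h2:6  h3:6  h4:5  h5:5 — peak 6.
Total helper-hours = 28 over 5 hours ⇒ peak ≥ ⌈28/5⌉ = 6, so 6 is optimal.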